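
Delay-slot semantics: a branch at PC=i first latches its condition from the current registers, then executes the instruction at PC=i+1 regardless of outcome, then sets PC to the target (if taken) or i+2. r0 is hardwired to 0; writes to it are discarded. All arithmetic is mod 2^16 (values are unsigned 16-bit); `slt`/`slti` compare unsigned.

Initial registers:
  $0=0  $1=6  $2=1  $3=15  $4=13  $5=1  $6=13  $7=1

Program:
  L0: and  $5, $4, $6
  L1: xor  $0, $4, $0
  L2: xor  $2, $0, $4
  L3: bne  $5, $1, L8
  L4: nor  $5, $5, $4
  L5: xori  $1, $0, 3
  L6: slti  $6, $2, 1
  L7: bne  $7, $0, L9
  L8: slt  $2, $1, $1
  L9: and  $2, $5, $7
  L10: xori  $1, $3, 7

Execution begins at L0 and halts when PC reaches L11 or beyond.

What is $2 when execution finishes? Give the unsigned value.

PC=0  and  $5, $4, $6        | $0=0 $1=6 $2=1 $3=15 $4=13 $5=13 $6=13 $7=1
PC=1  xor  $0, $4, $0        | $0=0 $1=6 $2=1 $3=15 $4=13 $5=13 $6=13 $7=1
PC=2  xor  $2, $0, $4        | $0=0 $1=6 $2=13 $3=15 $4=13 $5=13 $6=13 $7=1
PC=3  bne  $5, $1, L8        | $0=0 $1=6 $2=13 $3=15 $4=13 $5=13 $6=13 $7=1  [TAKEN]
PC=4  nor  $5, $5, $4        | $0=0 $1=6 $2=13 $3=15 $4=13 $5=65522 $6=13 $7=1
PC=8  slt  $2, $1, $1        | $0=0 $1=6 $2=0 $3=15 $4=13 $5=65522 $6=13 $7=1
PC=9  and  $2, $5, $7        | $0=0 $1=6 $2=0 $3=15 $4=13 $5=65522 $6=13 $7=1
PC=10 xori  $1, $3, 7        | $0=0 $1=8 $2=0 $3=15 $4=13 $5=65522 $6=13 $7=1

0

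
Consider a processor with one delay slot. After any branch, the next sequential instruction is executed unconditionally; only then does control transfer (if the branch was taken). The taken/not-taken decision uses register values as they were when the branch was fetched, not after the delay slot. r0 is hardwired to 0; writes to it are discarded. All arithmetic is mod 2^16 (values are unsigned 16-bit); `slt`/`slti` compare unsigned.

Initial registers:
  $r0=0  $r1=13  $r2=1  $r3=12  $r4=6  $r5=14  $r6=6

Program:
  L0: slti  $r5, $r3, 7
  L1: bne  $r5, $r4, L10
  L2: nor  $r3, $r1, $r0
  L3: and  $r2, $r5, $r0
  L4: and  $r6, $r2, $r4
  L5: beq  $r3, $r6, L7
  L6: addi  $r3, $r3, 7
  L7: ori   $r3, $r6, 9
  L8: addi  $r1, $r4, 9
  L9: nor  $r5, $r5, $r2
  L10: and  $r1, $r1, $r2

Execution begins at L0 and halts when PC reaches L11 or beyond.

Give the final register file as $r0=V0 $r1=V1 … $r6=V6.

$r0=0 $r1=1 $r2=1 $r3=65522 $r4=6 $r5=0 $r6=6

[0] slti  $r5, $r3, 7  →  {$r0:0, $r1:13, $r2:1, $r3:12, $r4:6, $r5:0, $r6:6}
[1] bne  $r5, $r4, L10  →  {$r0:0, $r1:13, $r2:1, $r3:12, $r4:6, $r5:0, $r6:6}  ⟨branch taken⟩
[2] nor  $r3, $r1, $r0  →  {$r0:0, $r1:13, $r2:1, $r3:65522, $r4:6, $r5:0, $r6:6}
[10] and  $r1, $r1, $r2  →  {$r0:0, $r1:1, $r2:1, $r3:65522, $r4:6, $r5:0, $r6:6}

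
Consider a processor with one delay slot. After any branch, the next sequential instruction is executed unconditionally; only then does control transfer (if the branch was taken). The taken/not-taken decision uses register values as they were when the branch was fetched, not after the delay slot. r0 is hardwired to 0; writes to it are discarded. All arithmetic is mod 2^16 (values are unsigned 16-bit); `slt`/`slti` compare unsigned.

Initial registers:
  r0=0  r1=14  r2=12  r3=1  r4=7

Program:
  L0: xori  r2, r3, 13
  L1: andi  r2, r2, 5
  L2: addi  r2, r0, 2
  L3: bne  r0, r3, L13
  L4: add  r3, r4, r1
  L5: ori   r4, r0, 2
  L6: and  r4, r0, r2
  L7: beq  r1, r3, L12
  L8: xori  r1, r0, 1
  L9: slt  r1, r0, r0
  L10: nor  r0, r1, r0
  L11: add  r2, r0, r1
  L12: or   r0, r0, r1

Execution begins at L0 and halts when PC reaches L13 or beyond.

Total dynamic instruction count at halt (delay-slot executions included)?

5

[0] xori  r2, r3, 13  →  {r0:0, r1:14, r2:12, r3:1, r4:7}
[1] andi  r2, r2, 5  →  {r0:0, r1:14, r2:4, r3:1, r4:7}
[2] addi  r2, r0, 2  →  {r0:0, r1:14, r2:2, r3:1, r4:7}
[3] bne  r0, r3, L13  →  {r0:0, r1:14, r2:2, r3:1, r4:7}  ⟨branch taken⟩
[4] add  r3, r4, r1  →  {r0:0, r1:14, r2:2, r3:21, r4:7}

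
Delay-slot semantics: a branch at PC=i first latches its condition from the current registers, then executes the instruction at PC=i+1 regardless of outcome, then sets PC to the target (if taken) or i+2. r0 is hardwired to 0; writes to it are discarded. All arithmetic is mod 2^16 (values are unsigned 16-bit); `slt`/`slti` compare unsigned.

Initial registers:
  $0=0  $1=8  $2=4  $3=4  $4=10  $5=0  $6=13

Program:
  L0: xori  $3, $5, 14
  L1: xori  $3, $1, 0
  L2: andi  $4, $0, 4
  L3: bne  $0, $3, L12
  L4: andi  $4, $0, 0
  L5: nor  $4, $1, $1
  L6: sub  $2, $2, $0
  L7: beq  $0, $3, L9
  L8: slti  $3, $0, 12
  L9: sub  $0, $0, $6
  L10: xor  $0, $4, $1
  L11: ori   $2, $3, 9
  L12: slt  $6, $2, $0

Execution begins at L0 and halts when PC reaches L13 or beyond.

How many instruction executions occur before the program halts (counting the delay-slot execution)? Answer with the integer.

6

  step pc=0: xori  $3, $5, 14  regs=(0,8,4,14,10,0,13)
  step pc=1: xori  $3, $1, 0  regs=(0,8,4,8,10,0,13)
  step pc=2: andi  $4, $0, 4  regs=(0,8,4,8,0,0,13)
  step pc=3: bne  $0, $3, L12  cond=T  regs=(0,8,4,8,0,0,13)
  step pc=4: andi  $4, $0, 0  regs=(0,8,4,8,0,0,13)
  step pc=12: slt  $6, $2, $0  regs=(0,8,4,8,0,0,0)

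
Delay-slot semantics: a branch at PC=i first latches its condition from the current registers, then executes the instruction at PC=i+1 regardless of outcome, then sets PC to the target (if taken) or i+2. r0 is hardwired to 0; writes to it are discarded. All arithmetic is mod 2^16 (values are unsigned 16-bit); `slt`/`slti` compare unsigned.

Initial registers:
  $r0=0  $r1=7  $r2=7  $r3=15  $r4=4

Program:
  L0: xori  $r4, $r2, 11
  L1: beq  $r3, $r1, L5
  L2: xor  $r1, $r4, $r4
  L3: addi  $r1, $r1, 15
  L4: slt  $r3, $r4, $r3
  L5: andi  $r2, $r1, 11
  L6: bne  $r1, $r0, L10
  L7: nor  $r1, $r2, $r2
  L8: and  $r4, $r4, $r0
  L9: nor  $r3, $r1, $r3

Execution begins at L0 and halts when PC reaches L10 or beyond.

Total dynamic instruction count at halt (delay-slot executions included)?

8

[0] xori  $r4, $r2, 11  →  {$r0:0, $r1:7, $r2:7, $r3:15, $r4:12}
[1] beq  $r3, $r1, L5  →  {$r0:0, $r1:7, $r2:7, $r3:15, $r4:12}  ⟨branch fallthrough⟩
[2] xor  $r1, $r4, $r4  →  {$r0:0, $r1:0, $r2:7, $r3:15, $r4:12}
[3] addi  $r1, $r1, 15  →  {$r0:0, $r1:15, $r2:7, $r3:15, $r4:12}
[4] slt  $r3, $r4, $r3  →  {$r0:0, $r1:15, $r2:7, $r3:1, $r4:12}
[5] andi  $r2, $r1, 11  →  {$r0:0, $r1:15, $r2:11, $r3:1, $r4:12}
[6] bne  $r1, $r0, L10  →  {$r0:0, $r1:15, $r2:11, $r3:1, $r4:12}  ⟨branch taken⟩
[7] nor  $r1, $r2, $r2  →  {$r0:0, $r1:65524, $r2:11, $r3:1, $r4:12}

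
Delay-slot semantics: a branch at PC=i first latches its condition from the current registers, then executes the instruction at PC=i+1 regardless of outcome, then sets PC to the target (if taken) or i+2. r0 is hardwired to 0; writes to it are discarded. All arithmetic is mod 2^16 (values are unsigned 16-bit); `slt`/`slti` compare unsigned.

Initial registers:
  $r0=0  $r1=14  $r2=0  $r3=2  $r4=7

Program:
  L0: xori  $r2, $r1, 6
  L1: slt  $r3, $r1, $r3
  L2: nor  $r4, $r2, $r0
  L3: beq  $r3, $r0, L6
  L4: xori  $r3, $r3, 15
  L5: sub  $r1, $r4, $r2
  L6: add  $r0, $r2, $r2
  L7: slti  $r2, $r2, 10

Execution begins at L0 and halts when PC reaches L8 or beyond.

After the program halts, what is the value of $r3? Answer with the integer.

  step pc=0: xori  $r2, $r1, 6  regs=(0,14,8,2,7)
  step pc=1: slt  $r3, $r1, $r3  regs=(0,14,8,0,7)
  step pc=2: nor  $r4, $r2, $r0  regs=(0,14,8,0,65527)
  step pc=3: beq  $r3, $r0, L6  cond=T  regs=(0,14,8,0,65527)
  step pc=4: xori  $r3, $r3, 15  regs=(0,14,8,15,65527)
  step pc=6: add  $r0, $r2, $r2  regs=(0,14,8,15,65527)
  step pc=7: slti  $r2, $r2, 10  regs=(0,14,1,15,65527)

15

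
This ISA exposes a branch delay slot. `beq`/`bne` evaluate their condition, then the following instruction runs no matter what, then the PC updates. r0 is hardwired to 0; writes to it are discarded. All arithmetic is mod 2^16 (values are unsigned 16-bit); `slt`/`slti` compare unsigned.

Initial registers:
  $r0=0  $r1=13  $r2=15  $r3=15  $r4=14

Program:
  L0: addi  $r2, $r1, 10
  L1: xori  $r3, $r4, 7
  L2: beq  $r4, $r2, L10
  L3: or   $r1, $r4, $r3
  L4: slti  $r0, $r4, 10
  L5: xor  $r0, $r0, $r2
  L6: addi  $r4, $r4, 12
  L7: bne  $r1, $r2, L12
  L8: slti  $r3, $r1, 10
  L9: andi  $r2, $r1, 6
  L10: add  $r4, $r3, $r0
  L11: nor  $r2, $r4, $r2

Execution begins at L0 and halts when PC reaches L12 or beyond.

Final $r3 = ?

[0] addi  $r2, $r1, 10  →  {$r0:0, $r1:13, $r2:23, $r3:15, $r4:14}
[1] xori  $r3, $r4, 7  →  {$r0:0, $r1:13, $r2:23, $r3:9, $r4:14}
[2] beq  $r4, $r2, L10  →  {$r0:0, $r1:13, $r2:23, $r3:9, $r4:14}  ⟨branch fallthrough⟩
[3] or   $r1, $r4, $r3  →  {$r0:0, $r1:15, $r2:23, $r3:9, $r4:14}
[4] slti  $r0, $r4, 10  →  {$r0:0, $r1:15, $r2:23, $r3:9, $r4:14}
[5] xor  $r0, $r0, $r2  →  {$r0:0, $r1:15, $r2:23, $r3:9, $r4:14}
[6] addi  $r4, $r4, 12  →  {$r0:0, $r1:15, $r2:23, $r3:9, $r4:26}
[7] bne  $r1, $r2, L12  →  {$r0:0, $r1:15, $r2:23, $r3:9, $r4:26}  ⟨branch taken⟩
[8] slti  $r3, $r1, 10  →  {$r0:0, $r1:15, $r2:23, $r3:0, $r4:26}

0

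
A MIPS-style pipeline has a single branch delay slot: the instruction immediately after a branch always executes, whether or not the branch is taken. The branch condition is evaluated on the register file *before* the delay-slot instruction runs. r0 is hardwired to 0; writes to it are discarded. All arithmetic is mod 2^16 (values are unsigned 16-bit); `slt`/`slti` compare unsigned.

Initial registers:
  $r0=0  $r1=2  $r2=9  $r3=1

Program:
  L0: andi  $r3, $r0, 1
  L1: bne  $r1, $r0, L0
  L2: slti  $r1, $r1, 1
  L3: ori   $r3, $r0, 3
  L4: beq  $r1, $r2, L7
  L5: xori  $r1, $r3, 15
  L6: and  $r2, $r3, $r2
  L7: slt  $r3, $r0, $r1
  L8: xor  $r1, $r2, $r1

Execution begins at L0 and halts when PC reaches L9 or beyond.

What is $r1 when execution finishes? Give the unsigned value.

13

[0] andi  $r3, $r0, 1  →  {$r0:0, $r1:2, $r2:9, $r3:0}
[1] bne  $r1, $r0, L0  →  {$r0:0, $r1:2, $r2:9, $r3:0}  ⟨branch taken⟩
[2] slti  $r1, $r1, 1  →  {$r0:0, $r1:0, $r2:9, $r3:0}
[0] andi  $r3, $r0, 1  →  {$r0:0, $r1:0, $r2:9, $r3:0}
[1] bne  $r1, $r0, L0  →  {$r0:0, $r1:0, $r2:9, $r3:0}  ⟨branch fallthrough⟩
[2] slti  $r1, $r1, 1  →  {$r0:0, $r1:1, $r2:9, $r3:0}
[3] ori   $r3, $r0, 3  →  {$r0:0, $r1:1, $r2:9, $r3:3}
[4] beq  $r1, $r2, L7  →  {$r0:0, $r1:1, $r2:9, $r3:3}  ⟨branch fallthrough⟩
[5] xori  $r1, $r3, 15  →  {$r0:0, $r1:12, $r2:9, $r3:3}
[6] and  $r2, $r3, $r2  →  {$r0:0, $r1:12, $r2:1, $r3:3}
[7] slt  $r3, $r0, $r1  →  {$r0:0, $r1:12, $r2:1, $r3:1}
[8] xor  $r1, $r2, $r1  →  {$r0:0, $r1:13, $r2:1, $r3:1}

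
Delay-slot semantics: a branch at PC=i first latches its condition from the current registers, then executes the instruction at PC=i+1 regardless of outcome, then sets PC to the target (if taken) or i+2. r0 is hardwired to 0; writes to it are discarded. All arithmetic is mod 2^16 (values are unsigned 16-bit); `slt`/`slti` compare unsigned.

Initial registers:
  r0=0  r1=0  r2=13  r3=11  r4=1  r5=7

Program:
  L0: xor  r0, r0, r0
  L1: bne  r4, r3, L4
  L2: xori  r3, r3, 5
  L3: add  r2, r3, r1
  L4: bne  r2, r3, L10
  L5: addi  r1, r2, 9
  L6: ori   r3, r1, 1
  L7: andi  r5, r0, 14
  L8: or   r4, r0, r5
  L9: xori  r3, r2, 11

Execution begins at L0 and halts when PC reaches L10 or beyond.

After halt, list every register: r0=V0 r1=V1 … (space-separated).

[0] xor  r0, r0, r0  →  {r0:0, r1:0, r2:13, r3:11, r4:1, r5:7}
[1] bne  r4, r3, L4  →  {r0:0, r1:0, r2:13, r3:11, r4:1, r5:7}  ⟨branch taken⟩
[2] xori  r3, r3, 5  →  {r0:0, r1:0, r2:13, r3:14, r4:1, r5:7}
[4] bne  r2, r3, L10  →  {r0:0, r1:0, r2:13, r3:14, r4:1, r5:7}  ⟨branch taken⟩
[5] addi  r1, r2, 9  →  {r0:0, r1:22, r2:13, r3:14, r4:1, r5:7}

r0=0 r1=22 r2=13 r3=14 r4=1 r5=7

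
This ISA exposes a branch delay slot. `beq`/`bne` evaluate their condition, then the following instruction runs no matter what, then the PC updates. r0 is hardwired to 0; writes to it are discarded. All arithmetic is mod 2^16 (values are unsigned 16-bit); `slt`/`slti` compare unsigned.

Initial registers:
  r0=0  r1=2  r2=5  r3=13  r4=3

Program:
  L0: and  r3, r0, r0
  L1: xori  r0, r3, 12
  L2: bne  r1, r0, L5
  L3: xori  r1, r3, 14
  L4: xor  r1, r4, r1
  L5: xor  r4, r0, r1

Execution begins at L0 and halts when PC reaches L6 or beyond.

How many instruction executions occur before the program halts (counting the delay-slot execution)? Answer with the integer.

5

PC=0  and  r3, r0, r0        | r0=0 r1=2 r2=5 r3=0 r4=3
PC=1  xori  r0, r3, 12       | r0=0 r1=2 r2=5 r3=0 r4=3
PC=2  bne  r1, r0, L5        | r0=0 r1=2 r2=5 r3=0 r4=3  [TAKEN]
PC=3  xori  r1, r3, 14       | r0=0 r1=14 r2=5 r3=0 r4=3
PC=5  xor  r4, r0, r1        | r0=0 r1=14 r2=5 r3=0 r4=14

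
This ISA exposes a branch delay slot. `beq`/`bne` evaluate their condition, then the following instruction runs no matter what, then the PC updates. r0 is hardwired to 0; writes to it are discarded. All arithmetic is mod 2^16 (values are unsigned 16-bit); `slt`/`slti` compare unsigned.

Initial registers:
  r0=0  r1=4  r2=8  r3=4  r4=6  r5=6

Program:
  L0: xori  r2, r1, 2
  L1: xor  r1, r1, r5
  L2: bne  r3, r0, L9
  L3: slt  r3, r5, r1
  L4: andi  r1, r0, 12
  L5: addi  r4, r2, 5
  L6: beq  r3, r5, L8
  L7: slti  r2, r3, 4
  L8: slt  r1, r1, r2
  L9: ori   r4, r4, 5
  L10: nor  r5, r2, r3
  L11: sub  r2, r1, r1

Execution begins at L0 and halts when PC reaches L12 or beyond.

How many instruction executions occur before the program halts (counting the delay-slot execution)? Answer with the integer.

7

  step pc=0: xori  r2, r1, 2  regs=(0,4,6,4,6,6)
  step pc=1: xor  r1, r1, r5  regs=(0,2,6,4,6,6)
  step pc=2: bne  r3, r0, L9  cond=T  regs=(0,2,6,4,6,6)
  step pc=3: slt  r3, r5, r1  regs=(0,2,6,0,6,6)
  step pc=9: ori   r4, r4, 5  regs=(0,2,6,0,7,6)
  step pc=10: nor  r5, r2, r3  regs=(0,2,6,0,7,65529)
  step pc=11: sub  r2, r1, r1  regs=(0,2,0,0,7,65529)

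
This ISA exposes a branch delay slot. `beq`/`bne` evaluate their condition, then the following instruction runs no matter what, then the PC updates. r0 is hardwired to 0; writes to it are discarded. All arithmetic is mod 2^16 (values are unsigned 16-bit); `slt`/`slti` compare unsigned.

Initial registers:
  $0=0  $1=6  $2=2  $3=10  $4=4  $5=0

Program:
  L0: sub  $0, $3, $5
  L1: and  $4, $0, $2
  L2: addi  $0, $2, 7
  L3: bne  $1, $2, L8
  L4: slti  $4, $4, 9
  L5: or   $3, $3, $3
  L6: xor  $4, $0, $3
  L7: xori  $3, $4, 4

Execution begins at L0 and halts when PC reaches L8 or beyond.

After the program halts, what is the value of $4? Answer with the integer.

  step pc=0: sub  $0, $3, $5  regs=(0,6,2,10,4,0)
  step pc=1: and  $4, $0, $2  regs=(0,6,2,10,0,0)
  step pc=2: addi  $0, $2, 7  regs=(0,6,2,10,0,0)
  step pc=3: bne  $1, $2, L8  cond=T  regs=(0,6,2,10,0,0)
  step pc=4: slti  $4, $4, 9  regs=(0,6,2,10,1,0)

1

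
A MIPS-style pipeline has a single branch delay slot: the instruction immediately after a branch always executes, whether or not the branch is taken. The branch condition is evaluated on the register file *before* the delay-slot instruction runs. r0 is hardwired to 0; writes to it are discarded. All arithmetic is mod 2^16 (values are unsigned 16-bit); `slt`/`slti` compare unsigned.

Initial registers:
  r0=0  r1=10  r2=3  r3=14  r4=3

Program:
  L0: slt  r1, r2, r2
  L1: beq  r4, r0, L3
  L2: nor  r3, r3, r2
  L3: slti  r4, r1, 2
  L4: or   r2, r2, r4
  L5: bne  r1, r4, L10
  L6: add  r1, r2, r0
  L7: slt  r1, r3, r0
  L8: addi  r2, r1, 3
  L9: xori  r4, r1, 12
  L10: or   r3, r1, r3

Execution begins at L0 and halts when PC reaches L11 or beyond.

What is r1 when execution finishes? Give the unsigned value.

PC=0  slt  r1, r2, r2        | r0=0 r1=0 r2=3 r3=14 r4=3
PC=1  beq  r4, r0, L3        | r0=0 r1=0 r2=3 r3=14 r4=3  [not taken]
PC=2  nor  r3, r3, r2        | r0=0 r1=0 r2=3 r3=65520 r4=3
PC=3  slti  r4, r1, 2        | r0=0 r1=0 r2=3 r3=65520 r4=1
PC=4  or   r2, r2, r4        | r0=0 r1=0 r2=3 r3=65520 r4=1
PC=5  bne  r1, r4, L10       | r0=0 r1=0 r2=3 r3=65520 r4=1  [TAKEN]
PC=6  add  r1, r2, r0        | r0=0 r1=3 r2=3 r3=65520 r4=1
PC=10 or   r3, r1, r3        | r0=0 r1=3 r2=3 r3=65523 r4=1

3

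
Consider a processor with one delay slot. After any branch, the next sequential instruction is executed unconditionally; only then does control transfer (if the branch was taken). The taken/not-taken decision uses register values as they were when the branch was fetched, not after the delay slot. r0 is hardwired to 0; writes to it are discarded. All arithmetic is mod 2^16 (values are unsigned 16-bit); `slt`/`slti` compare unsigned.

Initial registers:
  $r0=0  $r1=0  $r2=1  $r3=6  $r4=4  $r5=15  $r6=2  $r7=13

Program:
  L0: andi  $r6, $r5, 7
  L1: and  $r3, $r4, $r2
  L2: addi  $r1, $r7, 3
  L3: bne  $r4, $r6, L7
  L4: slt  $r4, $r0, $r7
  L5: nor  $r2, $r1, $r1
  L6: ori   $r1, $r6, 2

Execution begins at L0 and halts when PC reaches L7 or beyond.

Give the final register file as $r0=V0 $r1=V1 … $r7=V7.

[0] andi  $r6, $r5, 7  →  {$r0:0, $r1:0, $r2:1, $r3:6, $r4:4, $r5:15, $r6:7, $r7:13}
[1] and  $r3, $r4, $r2  →  {$r0:0, $r1:0, $r2:1, $r3:0, $r4:4, $r5:15, $r6:7, $r7:13}
[2] addi  $r1, $r7, 3  →  {$r0:0, $r1:16, $r2:1, $r3:0, $r4:4, $r5:15, $r6:7, $r7:13}
[3] bne  $r4, $r6, L7  →  {$r0:0, $r1:16, $r2:1, $r3:0, $r4:4, $r5:15, $r6:7, $r7:13}  ⟨branch taken⟩
[4] slt  $r4, $r0, $r7  →  {$r0:0, $r1:16, $r2:1, $r3:0, $r4:1, $r5:15, $r6:7, $r7:13}

$r0=0 $r1=16 $r2=1 $r3=0 $r4=1 $r5=15 $r6=7 $r7=13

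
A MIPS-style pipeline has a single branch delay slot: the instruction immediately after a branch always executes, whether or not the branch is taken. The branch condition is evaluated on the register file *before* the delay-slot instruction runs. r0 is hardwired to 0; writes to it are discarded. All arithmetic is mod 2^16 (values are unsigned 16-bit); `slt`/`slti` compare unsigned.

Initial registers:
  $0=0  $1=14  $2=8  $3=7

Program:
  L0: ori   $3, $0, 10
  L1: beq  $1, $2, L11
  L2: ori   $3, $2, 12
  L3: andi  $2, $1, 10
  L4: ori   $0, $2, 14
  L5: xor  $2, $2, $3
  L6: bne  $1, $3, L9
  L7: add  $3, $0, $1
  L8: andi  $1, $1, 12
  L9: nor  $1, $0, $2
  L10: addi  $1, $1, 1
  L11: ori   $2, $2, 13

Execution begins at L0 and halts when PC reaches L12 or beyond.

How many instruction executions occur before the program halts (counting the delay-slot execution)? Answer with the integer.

#0 ori   $3, $0, 10 ; 0/14/8/10
#1 beq  $1, $2, L11 ; 0/14/8/10 ; →fallthru
#2 ori   $3, $2, 12 ; 0/14/8/12
#3 andi  $2, $1, 10 ; 0/14/10/12
#4 ori   $0, $2, 14 ; 0/14/10/12
#5 xor  $2, $2, $3 ; 0/14/6/12
#6 bne  $1, $3, L9 ; 0/14/6/12 ; →target
#7 add  $3, $0, $1 ; 0/14/6/14
#9 nor  $1, $0, $2 ; 0/65529/6/14
#10 addi  $1, $1, 1 ; 0/65530/6/14
#11 ori   $2, $2, 13 ; 0/65530/15/14

11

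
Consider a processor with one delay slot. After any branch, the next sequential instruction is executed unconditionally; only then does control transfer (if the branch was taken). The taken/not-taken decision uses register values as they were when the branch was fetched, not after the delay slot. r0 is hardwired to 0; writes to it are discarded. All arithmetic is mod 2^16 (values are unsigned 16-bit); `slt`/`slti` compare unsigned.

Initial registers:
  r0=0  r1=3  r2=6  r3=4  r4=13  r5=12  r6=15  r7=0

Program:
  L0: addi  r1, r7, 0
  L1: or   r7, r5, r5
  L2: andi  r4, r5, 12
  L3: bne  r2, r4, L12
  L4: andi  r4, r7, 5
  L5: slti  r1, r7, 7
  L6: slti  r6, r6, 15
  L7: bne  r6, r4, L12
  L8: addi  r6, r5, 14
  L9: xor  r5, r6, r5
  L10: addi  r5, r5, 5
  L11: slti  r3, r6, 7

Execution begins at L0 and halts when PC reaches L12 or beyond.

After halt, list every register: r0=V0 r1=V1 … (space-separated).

  step pc=0: addi  r1, r7, 0  regs=(0,0,6,4,13,12,15,0)
  step pc=1: or   r7, r5, r5  regs=(0,0,6,4,13,12,15,12)
  step pc=2: andi  r4, r5, 12  regs=(0,0,6,4,12,12,15,12)
  step pc=3: bne  r2, r4, L12  cond=T  regs=(0,0,6,4,12,12,15,12)
  step pc=4: andi  r4, r7, 5  regs=(0,0,6,4,4,12,15,12)

r0=0 r1=0 r2=6 r3=4 r4=4 r5=12 r6=15 r7=12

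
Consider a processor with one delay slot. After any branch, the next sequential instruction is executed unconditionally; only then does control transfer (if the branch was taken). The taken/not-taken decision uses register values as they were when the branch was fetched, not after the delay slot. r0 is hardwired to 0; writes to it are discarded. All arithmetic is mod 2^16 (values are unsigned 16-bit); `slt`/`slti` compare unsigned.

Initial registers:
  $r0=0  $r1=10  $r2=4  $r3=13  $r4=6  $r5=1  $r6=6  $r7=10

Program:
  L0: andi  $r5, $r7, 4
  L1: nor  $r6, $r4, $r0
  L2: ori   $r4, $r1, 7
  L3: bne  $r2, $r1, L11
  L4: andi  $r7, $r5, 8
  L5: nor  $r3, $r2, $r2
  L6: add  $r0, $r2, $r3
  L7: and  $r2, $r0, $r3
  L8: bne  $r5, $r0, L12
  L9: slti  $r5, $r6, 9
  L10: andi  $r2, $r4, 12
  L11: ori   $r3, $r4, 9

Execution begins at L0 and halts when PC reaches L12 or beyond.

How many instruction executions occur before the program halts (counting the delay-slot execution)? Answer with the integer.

6

PC=0  andi  $r5, $r7, 4      | $r0=0 $r1=10 $r2=4 $r3=13 $r4=6 $r5=0 $r6=6 $r7=10
PC=1  nor  $r6, $r4, $r0     | $r0=0 $r1=10 $r2=4 $r3=13 $r4=6 $r5=0 $r6=65529 $r7=10
PC=2  ori   $r4, $r1, 7      | $r0=0 $r1=10 $r2=4 $r3=13 $r4=15 $r5=0 $r6=65529 $r7=10
PC=3  bne  $r2, $r1, L11     | $r0=0 $r1=10 $r2=4 $r3=13 $r4=15 $r5=0 $r6=65529 $r7=10  [TAKEN]
PC=4  andi  $r7, $r5, 8      | $r0=0 $r1=10 $r2=4 $r3=13 $r4=15 $r5=0 $r6=65529 $r7=0
PC=11 ori   $r3, $r4, 9      | $r0=0 $r1=10 $r2=4 $r3=15 $r4=15 $r5=0 $r6=65529 $r7=0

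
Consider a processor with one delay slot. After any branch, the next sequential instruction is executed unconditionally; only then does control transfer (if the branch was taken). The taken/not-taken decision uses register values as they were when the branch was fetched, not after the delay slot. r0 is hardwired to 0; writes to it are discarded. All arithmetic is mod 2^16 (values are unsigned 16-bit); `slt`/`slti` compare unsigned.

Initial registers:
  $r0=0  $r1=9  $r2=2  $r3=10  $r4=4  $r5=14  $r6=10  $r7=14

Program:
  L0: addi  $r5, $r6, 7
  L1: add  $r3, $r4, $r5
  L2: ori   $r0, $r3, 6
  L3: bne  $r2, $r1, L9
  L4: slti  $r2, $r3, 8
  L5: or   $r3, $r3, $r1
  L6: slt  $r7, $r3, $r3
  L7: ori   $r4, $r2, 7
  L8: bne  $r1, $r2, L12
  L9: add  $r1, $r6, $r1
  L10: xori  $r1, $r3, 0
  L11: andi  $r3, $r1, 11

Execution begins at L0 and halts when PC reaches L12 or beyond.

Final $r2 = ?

0

#0 addi  $r5, $r6, 7 ; 0/9/2/10/4/17/10/14
#1 add  $r3, $r4, $r5 ; 0/9/2/21/4/17/10/14
#2 ori   $r0, $r3, 6 ; 0/9/2/21/4/17/10/14
#3 bne  $r2, $r1, L9 ; 0/9/2/21/4/17/10/14 ; →target
#4 slti  $r2, $r3, 8 ; 0/9/0/21/4/17/10/14
#9 add  $r1, $r6, $r1 ; 0/19/0/21/4/17/10/14
#10 xori  $r1, $r3, 0 ; 0/21/0/21/4/17/10/14
#11 andi  $r3, $r1, 11 ; 0/21/0/1/4/17/10/14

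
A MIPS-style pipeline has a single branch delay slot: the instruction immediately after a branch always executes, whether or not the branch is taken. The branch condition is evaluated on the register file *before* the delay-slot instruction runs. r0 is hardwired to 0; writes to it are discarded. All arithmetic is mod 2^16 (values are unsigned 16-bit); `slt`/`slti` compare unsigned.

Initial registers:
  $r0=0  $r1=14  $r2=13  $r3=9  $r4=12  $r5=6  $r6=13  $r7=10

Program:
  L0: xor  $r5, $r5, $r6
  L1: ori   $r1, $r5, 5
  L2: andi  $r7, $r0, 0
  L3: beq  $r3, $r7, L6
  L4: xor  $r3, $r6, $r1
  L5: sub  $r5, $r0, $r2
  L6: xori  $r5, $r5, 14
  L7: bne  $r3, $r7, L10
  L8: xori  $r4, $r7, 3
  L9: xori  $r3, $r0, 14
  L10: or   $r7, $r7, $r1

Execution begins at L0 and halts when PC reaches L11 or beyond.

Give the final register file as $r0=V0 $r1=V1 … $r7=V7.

[0] xor  $r5, $r5, $r6  →  {$r0:0, $r1:14, $r2:13, $r3:9, $r4:12, $r5:11, $r6:13, $r7:10}
[1] ori   $r1, $r5, 5  →  {$r0:0, $r1:15, $r2:13, $r3:9, $r4:12, $r5:11, $r6:13, $r7:10}
[2] andi  $r7, $r0, 0  →  {$r0:0, $r1:15, $r2:13, $r3:9, $r4:12, $r5:11, $r6:13, $r7:0}
[3] beq  $r3, $r7, L6  →  {$r0:0, $r1:15, $r2:13, $r3:9, $r4:12, $r5:11, $r6:13, $r7:0}  ⟨branch fallthrough⟩
[4] xor  $r3, $r6, $r1  →  {$r0:0, $r1:15, $r2:13, $r3:2, $r4:12, $r5:11, $r6:13, $r7:0}
[5] sub  $r5, $r0, $r2  →  {$r0:0, $r1:15, $r2:13, $r3:2, $r4:12, $r5:65523, $r6:13, $r7:0}
[6] xori  $r5, $r5, 14  →  {$r0:0, $r1:15, $r2:13, $r3:2, $r4:12, $r5:65533, $r6:13, $r7:0}
[7] bne  $r3, $r7, L10  →  {$r0:0, $r1:15, $r2:13, $r3:2, $r4:12, $r5:65533, $r6:13, $r7:0}  ⟨branch taken⟩
[8] xori  $r4, $r7, 3  →  {$r0:0, $r1:15, $r2:13, $r3:2, $r4:3, $r5:65533, $r6:13, $r7:0}
[10] or   $r7, $r7, $r1  →  {$r0:0, $r1:15, $r2:13, $r3:2, $r4:3, $r5:65533, $r6:13, $r7:15}

$r0=0 $r1=15 $r2=13 $r3=2 $r4=3 $r5=65533 $r6=13 $r7=15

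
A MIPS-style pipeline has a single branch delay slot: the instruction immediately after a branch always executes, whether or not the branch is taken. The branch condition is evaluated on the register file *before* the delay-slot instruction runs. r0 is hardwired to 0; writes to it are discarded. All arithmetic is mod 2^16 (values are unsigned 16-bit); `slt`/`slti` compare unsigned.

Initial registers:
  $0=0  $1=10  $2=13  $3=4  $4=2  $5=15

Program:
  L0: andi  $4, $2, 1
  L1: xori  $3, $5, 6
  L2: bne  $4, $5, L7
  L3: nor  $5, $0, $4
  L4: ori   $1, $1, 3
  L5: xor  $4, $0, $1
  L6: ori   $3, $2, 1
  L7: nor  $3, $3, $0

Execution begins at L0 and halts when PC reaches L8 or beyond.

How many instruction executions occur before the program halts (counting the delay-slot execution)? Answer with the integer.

PC=0  andi  $4, $2, 1        | $0=0 $1=10 $2=13 $3=4 $4=1 $5=15
PC=1  xori  $3, $5, 6        | $0=0 $1=10 $2=13 $3=9 $4=1 $5=15
PC=2  bne  $4, $5, L7        | $0=0 $1=10 $2=13 $3=9 $4=1 $5=15  [TAKEN]
PC=3  nor  $5, $0, $4        | $0=0 $1=10 $2=13 $3=9 $4=1 $5=65534
PC=7  nor  $3, $3, $0        | $0=0 $1=10 $2=13 $3=65526 $4=1 $5=65534

5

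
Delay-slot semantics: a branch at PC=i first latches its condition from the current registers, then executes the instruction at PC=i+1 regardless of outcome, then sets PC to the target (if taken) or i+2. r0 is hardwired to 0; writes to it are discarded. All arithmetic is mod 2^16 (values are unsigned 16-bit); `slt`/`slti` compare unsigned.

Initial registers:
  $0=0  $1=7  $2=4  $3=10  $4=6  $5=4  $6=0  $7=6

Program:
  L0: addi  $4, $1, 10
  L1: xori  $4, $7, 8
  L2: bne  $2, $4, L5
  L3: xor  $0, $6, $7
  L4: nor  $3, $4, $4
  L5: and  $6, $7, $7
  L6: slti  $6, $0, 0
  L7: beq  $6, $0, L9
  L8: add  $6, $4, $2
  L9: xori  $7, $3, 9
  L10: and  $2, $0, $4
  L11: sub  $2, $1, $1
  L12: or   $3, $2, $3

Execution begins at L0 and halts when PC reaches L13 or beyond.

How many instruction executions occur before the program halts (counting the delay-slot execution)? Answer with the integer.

12

[0] addi  $4, $1, 10  →  {$0:0, $1:7, $2:4, $3:10, $4:17, $5:4, $6:0, $7:6}
[1] xori  $4, $7, 8  →  {$0:0, $1:7, $2:4, $3:10, $4:14, $5:4, $6:0, $7:6}
[2] bne  $2, $4, L5  →  {$0:0, $1:7, $2:4, $3:10, $4:14, $5:4, $6:0, $7:6}  ⟨branch taken⟩
[3] xor  $0, $6, $7  →  {$0:0, $1:7, $2:4, $3:10, $4:14, $5:4, $6:0, $7:6}
[5] and  $6, $7, $7  →  {$0:0, $1:7, $2:4, $3:10, $4:14, $5:4, $6:6, $7:6}
[6] slti  $6, $0, 0  →  {$0:0, $1:7, $2:4, $3:10, $4:14, $5:4, $6:0, $7:6}
[7] beq  $6, $0, L9  →  {$0:0, $1:7, $2:4, $3:10, $4:14, $5:4, $6:0, $7:6}  ⟨branch taken⟩
[8] add  $6, $4, $2  →  {$0:0, $1:7, $2:4, $3:10, $4:14, $5:4, $6:18, $7:6}
[9] xori  $7, $3, 9  →  {$0:0, $1:7, $2:4, $3:10, $4:14, $5:4, $6:18, $7:3}
[10] and  $2, $0, $4  →  {$0:0, $1:7, $2:0, $3:10, $4:14, $5:4, $6:18, $7:3}
[11] sub  $2, $1, $1  →  {$0:0, $1:7, $2:0, $3:10, $4:14, $5:4, $6:18, $7:3}
[12] or   $3, $2, $3  →  {$0:0, $1:7, $2:0, $3:10, $4:14, $5:4, $6:18, $7:3}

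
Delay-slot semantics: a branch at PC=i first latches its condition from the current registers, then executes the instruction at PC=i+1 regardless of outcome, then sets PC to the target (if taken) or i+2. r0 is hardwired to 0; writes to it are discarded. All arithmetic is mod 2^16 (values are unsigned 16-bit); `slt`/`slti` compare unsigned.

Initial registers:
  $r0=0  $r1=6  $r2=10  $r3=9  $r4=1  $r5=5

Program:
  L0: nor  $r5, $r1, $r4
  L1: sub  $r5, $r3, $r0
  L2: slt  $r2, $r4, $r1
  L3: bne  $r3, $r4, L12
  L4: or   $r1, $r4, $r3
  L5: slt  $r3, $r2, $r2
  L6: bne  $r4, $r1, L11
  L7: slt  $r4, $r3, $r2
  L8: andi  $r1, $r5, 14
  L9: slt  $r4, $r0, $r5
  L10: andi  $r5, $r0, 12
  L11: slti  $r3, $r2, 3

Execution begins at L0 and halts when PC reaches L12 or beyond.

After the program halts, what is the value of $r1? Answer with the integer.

[0] nor  $r5, $r1, $r4  →  {$r0:0, $r1:6, $r2:10, $r3:9, $r4:1, $r5:65528}
[1] sub  $r5, $r3, $r0  →  {$r0:0, $r1:6, $r2:10, $r3:9, $r4:1, $r5:9}
[2] slt  $r2, $r4, $r1  →  {$r0:0, $r1:6, $r2:1, $r3:9, $r4:1, $r5:9}
[3] bne  $r3, $r4, L12  →  {$r0:0, $r1:6, $r2:1, $r3:9, $r4:1, $r5:9}  ⟨branch taken⟩
[4] or   $r1, $r4, $r3  →  {$r0:0, $r1:9, $r2:1, $r3:9, $r4:1, $r5:9}

9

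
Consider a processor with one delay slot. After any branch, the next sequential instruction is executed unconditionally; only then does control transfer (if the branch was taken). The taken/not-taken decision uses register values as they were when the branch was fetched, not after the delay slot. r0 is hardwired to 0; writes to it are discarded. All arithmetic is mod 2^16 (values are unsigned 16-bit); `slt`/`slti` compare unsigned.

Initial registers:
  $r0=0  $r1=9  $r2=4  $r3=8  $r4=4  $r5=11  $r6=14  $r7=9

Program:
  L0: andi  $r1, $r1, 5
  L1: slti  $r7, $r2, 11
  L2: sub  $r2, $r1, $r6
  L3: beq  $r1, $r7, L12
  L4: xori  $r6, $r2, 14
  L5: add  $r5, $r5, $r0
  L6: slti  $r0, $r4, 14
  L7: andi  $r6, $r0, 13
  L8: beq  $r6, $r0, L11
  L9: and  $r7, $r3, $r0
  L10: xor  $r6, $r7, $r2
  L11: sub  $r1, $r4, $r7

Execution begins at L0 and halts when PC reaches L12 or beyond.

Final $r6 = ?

  step pc=0: andi  $r1, $r1, 5  regs=(0,1,4,8,4,11,14,9)
  step pc=1: slti  $r7, $r2, 11  regs=(0,1,4,8,4,11,14,1)
  step pc=2: sub  $r2, $r1, $r6  regs=(0,1,65523,8,4,11,14,1)
  step pc=3: beq  $r1, $r7, L12  cond=T  regs=(0,1,65523,8,4,11,14,1)
  step pc=4: xori  $r6, $r2, 14  regs=(0,1,65523,8,4,11,65533,1)

65533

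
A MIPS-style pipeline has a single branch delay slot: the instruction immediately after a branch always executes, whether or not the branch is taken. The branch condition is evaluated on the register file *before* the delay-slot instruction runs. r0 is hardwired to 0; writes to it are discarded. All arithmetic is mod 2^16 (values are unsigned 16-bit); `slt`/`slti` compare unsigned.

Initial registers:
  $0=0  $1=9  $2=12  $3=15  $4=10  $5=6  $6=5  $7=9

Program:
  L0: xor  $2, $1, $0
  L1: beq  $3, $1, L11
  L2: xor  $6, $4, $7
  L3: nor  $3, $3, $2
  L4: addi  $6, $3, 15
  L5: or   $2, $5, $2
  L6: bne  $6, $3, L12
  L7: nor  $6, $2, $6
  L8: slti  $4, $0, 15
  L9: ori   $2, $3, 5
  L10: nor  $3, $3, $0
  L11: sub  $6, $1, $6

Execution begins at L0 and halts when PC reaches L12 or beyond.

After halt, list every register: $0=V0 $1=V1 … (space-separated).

  step pc=0: xor  $2, $1, $0  regs=(0,9,9,15,10,6,5,9)
  step pc=1: beq  $3, $1, L11  cond=F  regs=(0,9,9,15,10,6,5,9)
  step pc=2: xor  $6, $4, $7  regs=(0,9,9,15,10,6,3,9)
  step pc=3: nor  $3, $3, $2  regs=(0,9,9,65520,10,6,3,9)
  step pc=4: addi  $6, $3, 15  regs=(0,9,9,65520,10,6,65535,9)
  step pc=5: or   $2, $5, $2  regs=(0,9,15,65520,10,6,65535,9)
  step pc=6: bne  $6, $3, L12  cond=T  regs=(0,9,15,65520,10,6,65535,9)
  step pc=7: nor  $6, $2, $6  regs=(0,9,15,65520,10,6,0,9)

$0=0 $1=9 $2=15 $3=65520 $4=10 $5=6 $6=0 $7=9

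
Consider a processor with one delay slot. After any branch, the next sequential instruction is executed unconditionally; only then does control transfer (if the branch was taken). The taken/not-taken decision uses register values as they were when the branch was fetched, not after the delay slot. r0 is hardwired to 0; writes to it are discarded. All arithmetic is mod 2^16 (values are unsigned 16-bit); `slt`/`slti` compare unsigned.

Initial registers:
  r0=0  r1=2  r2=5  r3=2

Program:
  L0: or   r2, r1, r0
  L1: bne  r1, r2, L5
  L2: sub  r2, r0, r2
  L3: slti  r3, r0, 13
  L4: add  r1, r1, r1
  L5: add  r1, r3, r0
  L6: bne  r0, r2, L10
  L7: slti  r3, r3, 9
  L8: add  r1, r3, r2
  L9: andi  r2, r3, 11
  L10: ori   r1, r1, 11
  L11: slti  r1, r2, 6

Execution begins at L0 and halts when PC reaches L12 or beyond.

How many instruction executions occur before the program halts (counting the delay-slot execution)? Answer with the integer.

PC=0  or   r2, r1, r0        | r0=0 r1=2 r2=2 r3=2
PC=1  bne  r1, r2, L5        | r0=0 r1=2 r2=2 r3=2  [not taken]
PC=2  sub  r2, r0, r2        | r0=0 r1=2 r2=65534 r3=2
PC=3  slti  r3, r0, 13       | r0=0 r1=2 r2=65534 r3=1
PC=4  add  r1, r1, r1        | r0=0 r1=4 r2=65534 r3=1
PC=5  add  r1, r3, r0        | r0=0 r1=1 r2=65534 r3=1
PC=6  bne  r0, r2, L10       | r0=0 r1=1 r2=65534 r3=1  [TAKEN]
PC=7  slti  r3, r3, 9        | r0=0 r1=1 r2=65534 r3=1
PC=10 ori   r1, r1, 11       | r0=0 r1=11 r2=65534 r3=1
PC=11 slti  r1, r2, 6        | r0=0 r1=0 r2=65534 r3=1

10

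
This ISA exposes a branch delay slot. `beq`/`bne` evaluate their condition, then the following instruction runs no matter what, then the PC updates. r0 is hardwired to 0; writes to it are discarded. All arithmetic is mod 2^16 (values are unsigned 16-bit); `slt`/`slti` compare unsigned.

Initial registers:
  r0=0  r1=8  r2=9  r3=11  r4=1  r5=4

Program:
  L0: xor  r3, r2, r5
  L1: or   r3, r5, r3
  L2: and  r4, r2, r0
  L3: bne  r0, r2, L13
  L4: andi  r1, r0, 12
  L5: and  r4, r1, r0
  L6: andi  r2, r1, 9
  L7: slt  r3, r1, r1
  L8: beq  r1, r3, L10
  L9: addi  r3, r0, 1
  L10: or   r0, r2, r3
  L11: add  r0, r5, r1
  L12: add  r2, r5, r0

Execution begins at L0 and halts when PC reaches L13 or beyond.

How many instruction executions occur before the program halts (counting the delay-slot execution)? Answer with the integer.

[0] xor  r3, r2, r5  →  {r0:0, r1:8, r2:9, r3:13, r4:1, r5:4}
[1] or   r3, r5, r3  →  {r0:0, r1:8, r2:9, r3:13, r4:1, r5:4}
[2] and  r4, r2, r0  →  {r0:0, r1:8, r2:9, r3:13, r4:0, r5:4}
[3] bne  r0, r2, L13  →  {r0:0, r1:8, r2:9, r3:13, r4:0, r5:4}  ⟨branch taken⟩
[4] andi  r1, r0, 12  →  {r0:0, r1:0, r2:9, r3:13, r4:0, r5:4}

5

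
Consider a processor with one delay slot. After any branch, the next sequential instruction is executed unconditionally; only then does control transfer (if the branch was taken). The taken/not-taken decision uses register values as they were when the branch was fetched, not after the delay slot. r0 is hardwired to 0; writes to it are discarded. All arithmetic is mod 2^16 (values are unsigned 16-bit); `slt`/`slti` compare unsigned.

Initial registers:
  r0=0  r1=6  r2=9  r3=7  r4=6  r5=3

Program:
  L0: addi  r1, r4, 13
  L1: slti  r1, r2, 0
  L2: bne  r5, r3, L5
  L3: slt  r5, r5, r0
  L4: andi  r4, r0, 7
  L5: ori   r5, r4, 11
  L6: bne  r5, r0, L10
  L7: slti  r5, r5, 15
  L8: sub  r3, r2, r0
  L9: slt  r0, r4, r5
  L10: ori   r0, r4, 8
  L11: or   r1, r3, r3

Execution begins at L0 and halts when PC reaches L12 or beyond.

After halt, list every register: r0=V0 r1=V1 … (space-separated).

  step pc=0: addi  r1, r4, 13  regs=(0,19,9,7,6,3)
  step pc=1: slti  r1, r2, 0  regs=(0,0,9,7,6,3)
  step pc=2: bne  r5, r3, L5  cond=T  regs=(0,0,9,7,6,3)
  step pc=3: slt  r5, r5, r0  regs=(0,0,9,7,6,0)
  step pc=5: ori   r5, r4, 11  regs=(0,0,9,7,6,15)
  step pc=6: bne  r5, r0, L10  cond=T  regs=(0,0,9,7,6,15)
  step pc=7: slti  r5, r5, 15  regs=(0,0,9,7,6,0)
  step pc=10: ori   r0, r4, 8  regs=(0,0,9,7,6,0)
  step pc=11: or   r1, r3, r3  regs=(0,7,9,7,6,0)

r0=0 r1=7 r2=9 r3=7 r4=6 r5=0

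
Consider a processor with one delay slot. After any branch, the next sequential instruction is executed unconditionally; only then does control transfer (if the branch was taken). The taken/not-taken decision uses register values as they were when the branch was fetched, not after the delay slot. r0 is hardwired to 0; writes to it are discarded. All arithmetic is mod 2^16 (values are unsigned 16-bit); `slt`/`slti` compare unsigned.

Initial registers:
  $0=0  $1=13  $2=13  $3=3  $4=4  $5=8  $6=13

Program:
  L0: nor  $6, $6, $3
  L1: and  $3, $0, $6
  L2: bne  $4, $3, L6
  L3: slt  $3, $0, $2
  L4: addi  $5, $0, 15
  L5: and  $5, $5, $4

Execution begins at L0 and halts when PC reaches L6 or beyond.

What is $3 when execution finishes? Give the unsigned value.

PC=0  nor  $6, $6, $3        | $0=0 $1=13 $2=13 $3=3 $4=4 $5=8 $6=65520
PC=1  and  $3, $0, $6        | $0=0 $1=13 $2=13 $3=0 $4=4 $5=8 $6=65520
PC=2  bne  $4, $3, L6        | $0=0 $1=13 $2=13 $3=0 $4=4 $5=8 $6=65520  [TAKEN]
PC=3  slt  $3, $0, $2        | $0=0 $1=13 $2=13 $3=1 $4=4 $5=8 $6=65520

1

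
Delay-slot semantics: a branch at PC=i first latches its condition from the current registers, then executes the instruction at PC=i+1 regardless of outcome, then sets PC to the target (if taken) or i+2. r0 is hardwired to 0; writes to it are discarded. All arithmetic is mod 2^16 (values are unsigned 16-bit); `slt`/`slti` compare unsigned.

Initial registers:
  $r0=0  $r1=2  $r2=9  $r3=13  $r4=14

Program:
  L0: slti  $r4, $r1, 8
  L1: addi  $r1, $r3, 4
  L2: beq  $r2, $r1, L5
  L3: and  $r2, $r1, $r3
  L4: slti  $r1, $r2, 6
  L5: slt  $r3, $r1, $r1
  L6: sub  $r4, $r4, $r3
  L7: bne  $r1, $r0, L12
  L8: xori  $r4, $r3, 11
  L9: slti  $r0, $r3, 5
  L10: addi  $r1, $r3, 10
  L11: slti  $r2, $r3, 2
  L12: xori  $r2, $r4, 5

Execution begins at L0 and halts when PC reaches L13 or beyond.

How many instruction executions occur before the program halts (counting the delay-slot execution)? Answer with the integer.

10

PC=0  slti  $r4, $r1, 8      | $r0=0 $r1=2 $r2=9 $r3=13 $r4=1
PC=1  addi  $r1, $r3, 4      | $r0=0 $r1=17 $r2=9 $r3=13 $r4=1
PC=2  beq  $r2, $r1, L5      | $r0=0 $r1=17 $r2=9 $r3=13 $r4=1  [not taken]
PC=3  and  $r2, $r1, $r3     | $r0=0 $r1=17 $r2=1 $r3=13 $r4=1
PC=4  slti  $r1, $r2, 6      | $r0=0 $r1=1 $r2=1 $r3=13 $r4=1
PC=5  slt  $r3, $r1, $r1     | $r0=0 $r1=1 $r2=1 $r3=0 $r4=1
PC=6  sub  $r4, $r4, $r3     | $r0=0 $r1=1 $r2=1 $r3=0 $r4=1
PC=7  bne  $r1, $r0, L12     | $r0=0 $r1=1 $r2=1 $r3=0 $r4=1  [TAKEN]
PC=8  xori  $r4, $r3, 11     | $r0=0 $r1=1 $r2=1 $r3=0 $r4=11
PC=12 xori  $r2, $r4, 5      | $r0=0 $r1=1 $r2=14 $r3=0 $r4=11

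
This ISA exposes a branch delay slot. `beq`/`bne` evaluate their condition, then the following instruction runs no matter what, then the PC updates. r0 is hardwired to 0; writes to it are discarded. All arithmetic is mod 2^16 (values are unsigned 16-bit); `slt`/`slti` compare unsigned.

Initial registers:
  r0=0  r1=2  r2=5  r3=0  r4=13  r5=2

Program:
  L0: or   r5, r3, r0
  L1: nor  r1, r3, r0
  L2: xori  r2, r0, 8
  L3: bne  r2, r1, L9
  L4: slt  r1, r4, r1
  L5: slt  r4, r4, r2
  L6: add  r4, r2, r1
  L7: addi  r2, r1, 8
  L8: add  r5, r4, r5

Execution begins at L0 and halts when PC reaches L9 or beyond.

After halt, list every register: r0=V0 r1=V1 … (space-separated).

#0 or   r5, r3, r0 ; 0/2/5/0/13/0
#1 nor  r1, r3, r0 ; 0/65535/5/0/13/0
#2 xori  r2, r0, 8 ; 0/65535/8/0/13/0
#3 bne  r2, r1, L9 ; 0/65535/8/0/13/0 ; →target
#4 slt  r1, r4, r1 ; 0/1/8/0/13/0

r0=0 r1=1 r2=8 r3=0 r4=13 r5=0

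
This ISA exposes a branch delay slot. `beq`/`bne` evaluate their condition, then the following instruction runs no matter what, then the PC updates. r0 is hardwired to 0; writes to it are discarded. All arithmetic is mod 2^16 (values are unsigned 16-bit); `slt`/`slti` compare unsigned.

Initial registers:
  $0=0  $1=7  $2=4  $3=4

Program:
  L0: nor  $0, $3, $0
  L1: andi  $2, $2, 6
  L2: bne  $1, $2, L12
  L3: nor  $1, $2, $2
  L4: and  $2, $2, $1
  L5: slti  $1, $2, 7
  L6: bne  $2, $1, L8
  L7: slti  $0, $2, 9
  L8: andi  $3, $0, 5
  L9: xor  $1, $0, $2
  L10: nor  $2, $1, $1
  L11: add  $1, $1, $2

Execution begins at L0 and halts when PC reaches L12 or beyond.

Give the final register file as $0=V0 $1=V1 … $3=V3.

$0=0 $1=65531 $2=4 $3=4

#0 nor  $0, $3, $0 ; 0/7/4/4
#1 andi  $2, $2, 6 ; 0/7/4/4
#2 bne  $1, $2, L12 ; 0/7/4/4 ; →target
#3 nor  $1, $2, $2 ; 0/65531/4/4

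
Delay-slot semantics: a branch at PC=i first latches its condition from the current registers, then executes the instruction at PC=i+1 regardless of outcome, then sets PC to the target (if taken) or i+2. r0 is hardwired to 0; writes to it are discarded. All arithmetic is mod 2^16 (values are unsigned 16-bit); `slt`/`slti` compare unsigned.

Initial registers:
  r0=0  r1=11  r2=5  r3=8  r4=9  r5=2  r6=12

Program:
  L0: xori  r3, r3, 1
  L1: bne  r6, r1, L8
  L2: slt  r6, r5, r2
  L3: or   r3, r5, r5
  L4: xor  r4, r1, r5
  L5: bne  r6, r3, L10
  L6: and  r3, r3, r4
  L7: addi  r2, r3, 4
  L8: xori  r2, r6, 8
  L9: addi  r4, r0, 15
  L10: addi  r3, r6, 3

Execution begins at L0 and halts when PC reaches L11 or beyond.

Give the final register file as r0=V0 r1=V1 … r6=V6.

r0=0 r1=11 r2=9 r3=4 r4=15 r5=2 r6=1

#0 xori  r3, r3, 1 ; 0/11/5/9/9/2/12
#1 bne  r6, r1, L8 ; 0/11/5/9/9/2/12 ; →target
#2 slt  r6, r5, r2 ; 0/11/5/9/9/2/1
#8 xori  r2, r6, 8 ; 0/11/9/9/9/2/1
#9 addi  r4, r0, 15 ; 0/11/9/9/15/2/1
#10 addi  r3, r6, 3 ; 0/11/9/4/15/2/1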